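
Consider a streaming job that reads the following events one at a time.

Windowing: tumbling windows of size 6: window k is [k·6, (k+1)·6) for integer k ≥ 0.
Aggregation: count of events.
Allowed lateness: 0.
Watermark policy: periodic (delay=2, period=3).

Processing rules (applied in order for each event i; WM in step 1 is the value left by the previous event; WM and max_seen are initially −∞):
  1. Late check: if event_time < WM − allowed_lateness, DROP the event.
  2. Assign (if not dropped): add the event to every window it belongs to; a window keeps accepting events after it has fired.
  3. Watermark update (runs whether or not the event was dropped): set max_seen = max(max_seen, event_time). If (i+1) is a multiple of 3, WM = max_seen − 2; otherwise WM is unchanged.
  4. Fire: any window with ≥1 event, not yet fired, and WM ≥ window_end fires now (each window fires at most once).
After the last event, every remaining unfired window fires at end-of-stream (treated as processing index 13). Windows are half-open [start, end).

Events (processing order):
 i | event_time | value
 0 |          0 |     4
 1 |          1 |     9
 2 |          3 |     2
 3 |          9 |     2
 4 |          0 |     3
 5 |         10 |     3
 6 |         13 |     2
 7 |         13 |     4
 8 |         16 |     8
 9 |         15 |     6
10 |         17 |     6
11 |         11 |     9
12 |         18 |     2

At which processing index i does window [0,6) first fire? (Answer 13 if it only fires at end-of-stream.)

i=0 t=0 v=4: → [0,6); WM=−∞
i=1 t=1 v=9: → [0,6); WM=−∞
i=2 t=3 v=2: → [0,6); WM=1
i=3 t=9 v=2: → [6,12); WM=1
i=4 t=0 v=3: DROP (t<1-0); WM=1
i=5 t=10 v=3: → [6,12); WM=8; [0,6) fires=3
i=6 t=13 v=2: → [12,18); WM=8
i=7 t=13 v=4: → [12,18); WM=8
i=8 t=16 v=8: → [12,18); WM=14; [6,12) fires=2
i=9 t=15 v=6: → [12,18); WM=14
i=10 t=17 v=6: → [12,18); WM=14
i=11 t=11 v=9: DROP (t<14-0); WM=15
i=12 t=18 v=2: → [18,24); WM=15

5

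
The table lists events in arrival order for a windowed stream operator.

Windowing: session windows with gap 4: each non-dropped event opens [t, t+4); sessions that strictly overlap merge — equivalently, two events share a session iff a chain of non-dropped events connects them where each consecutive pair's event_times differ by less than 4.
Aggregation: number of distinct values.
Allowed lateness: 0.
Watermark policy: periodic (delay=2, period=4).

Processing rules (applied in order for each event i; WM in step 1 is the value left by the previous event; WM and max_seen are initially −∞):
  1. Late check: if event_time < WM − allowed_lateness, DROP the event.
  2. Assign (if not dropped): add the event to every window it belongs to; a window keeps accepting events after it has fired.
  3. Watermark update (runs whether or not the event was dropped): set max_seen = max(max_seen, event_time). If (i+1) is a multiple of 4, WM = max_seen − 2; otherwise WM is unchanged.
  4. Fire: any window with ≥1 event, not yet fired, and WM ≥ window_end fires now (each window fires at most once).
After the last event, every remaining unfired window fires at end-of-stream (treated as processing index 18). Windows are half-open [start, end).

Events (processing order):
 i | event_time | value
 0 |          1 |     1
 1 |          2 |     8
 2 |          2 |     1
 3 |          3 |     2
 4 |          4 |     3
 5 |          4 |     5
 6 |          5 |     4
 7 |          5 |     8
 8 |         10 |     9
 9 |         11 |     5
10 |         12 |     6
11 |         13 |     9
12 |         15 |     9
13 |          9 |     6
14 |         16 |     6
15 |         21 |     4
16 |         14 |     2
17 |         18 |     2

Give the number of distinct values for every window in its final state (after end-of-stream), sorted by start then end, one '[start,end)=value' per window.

[1,9)=6 [10,20)=3 [21,25)=1

i=0 t=1 v=1: → [1,5); WM=−∞
i=1 t=2 v=8: → [1,6); WM=−∞
i=2 t=2 v=1: → [1,6); WM=−∞
i=3 t=3 v=2: → [1,7); WM=1
i=4 t=4 v=3: → [1,8); WM=1
i=5 t=4 v=5: → [1,8); WM=1
i=6 t=5 v=4: → [1,9); WM=1
i=7 t=5 v=8: → [1,9); WM=3
i=8 t=10 v=9: → [10,14); WM=3
i=9 t=11 v=5: → [10,15); WM=3
i=10 t=12 v=6: → [10,16); WM=3
i=11 t=13 v=9: → [10,17); WM=11
i=12 t=15 v=9: → [10,19); WM=11
i=13 t=9 v=6: DROP (t<11-0); WM=11
i=14 t=16 v=6: → [10,20); WM=11
i=15 t=21 v=4: → [21,25); WM=19
i=16 t=14 v=2: DROP (t<19-0); WM=19
i=17 t=18 v=2: DROP (t<19-0); WM=19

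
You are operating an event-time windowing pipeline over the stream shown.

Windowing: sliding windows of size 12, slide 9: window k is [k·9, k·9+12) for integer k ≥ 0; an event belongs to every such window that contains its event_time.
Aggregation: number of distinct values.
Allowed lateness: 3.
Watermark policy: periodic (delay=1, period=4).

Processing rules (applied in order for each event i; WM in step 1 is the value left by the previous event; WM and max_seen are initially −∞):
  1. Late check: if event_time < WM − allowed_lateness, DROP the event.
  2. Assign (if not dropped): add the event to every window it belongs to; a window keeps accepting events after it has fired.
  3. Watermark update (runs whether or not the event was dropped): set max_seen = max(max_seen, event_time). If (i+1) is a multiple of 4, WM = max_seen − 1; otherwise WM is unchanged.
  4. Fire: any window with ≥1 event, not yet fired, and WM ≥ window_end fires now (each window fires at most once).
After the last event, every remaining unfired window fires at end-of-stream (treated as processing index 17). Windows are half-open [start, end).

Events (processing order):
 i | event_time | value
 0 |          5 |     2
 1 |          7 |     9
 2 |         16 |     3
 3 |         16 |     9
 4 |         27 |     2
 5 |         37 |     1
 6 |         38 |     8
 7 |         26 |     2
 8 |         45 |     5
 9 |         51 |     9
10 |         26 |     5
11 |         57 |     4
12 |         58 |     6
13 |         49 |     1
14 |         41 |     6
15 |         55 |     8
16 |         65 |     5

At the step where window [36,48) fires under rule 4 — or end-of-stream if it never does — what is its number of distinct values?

3

i=0 t=5 v=2: → [0,12); WM=−∞
i=1 t=7 v=9: → [0,12); WM=−∞
i=2 t=16 v=3: → [9,21); WM=−∞
i=3 t=16 v=9: → [9,21); WM=15; [0,12) fires=2
i=4 t=27 v=2: → [27,39),[18,30); WM=15
i=5 t=37 v=1: → [36,48),[27,39); WM=15
i=6 t=38 v=8: → [36,48),[27,39); WM=15
i=7 t=26 v=2: → [18,30); WM=37; [9,21) fires=2 [18,30) fires=1
i=8 t=45 v=5: → [45,57),[36,48); WM=37
i=9 t=51 v=9: → [45,57); WM=37
i=10 t=26 v=5: DROP (t<37-3); WM=37
i=11 t=57 v=4: → [54,66); WM=56; [27,39) fires=3 [36,48) fires=3
i=12 t=58 v=6: → [54,66); WM=56
i=13 t=49 v=1: DROP (t<56-3); WM=56
i=14 t=41 v=6: DROP (t<56-3); WM=56
i=15 t=55 v=8: → [54,66),[45,57); WM=57; [45,57) fires=3
i=16 t=65 v=5: → [63,75),[54,66); WM=57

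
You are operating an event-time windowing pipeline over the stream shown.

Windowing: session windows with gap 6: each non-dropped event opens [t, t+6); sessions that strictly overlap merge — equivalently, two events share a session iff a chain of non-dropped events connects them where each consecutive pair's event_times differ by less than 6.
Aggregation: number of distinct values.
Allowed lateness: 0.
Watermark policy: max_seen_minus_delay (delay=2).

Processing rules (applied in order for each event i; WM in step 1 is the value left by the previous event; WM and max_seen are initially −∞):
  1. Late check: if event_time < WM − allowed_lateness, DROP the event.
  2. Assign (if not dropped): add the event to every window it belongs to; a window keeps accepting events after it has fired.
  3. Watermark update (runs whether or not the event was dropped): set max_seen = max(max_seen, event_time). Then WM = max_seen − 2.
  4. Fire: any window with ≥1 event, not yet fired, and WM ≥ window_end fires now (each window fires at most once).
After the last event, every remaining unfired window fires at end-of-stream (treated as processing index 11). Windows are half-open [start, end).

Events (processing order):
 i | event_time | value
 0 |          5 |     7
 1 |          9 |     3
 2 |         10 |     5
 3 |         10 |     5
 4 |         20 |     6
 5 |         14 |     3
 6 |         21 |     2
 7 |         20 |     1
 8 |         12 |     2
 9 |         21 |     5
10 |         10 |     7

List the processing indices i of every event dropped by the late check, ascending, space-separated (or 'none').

5 8 10

i=0 t=5 v=7: → [5,11); WM=3
i=1 t=9 v=3: → [5,15); WM=7
i=2 t=10 v=5: → [5,16); WM=8
i=3 t=10 v=5: → [5,16); WM=8
i=4 t=20 v=6: → [20,26); WM=18
i=5 t=14 v=3: DROP (t<18-0); WM=18
i=6 t=21 v=2: → [20,27); WM=19
i=7 t=20 v=1: → [20,27); WM=19
i=8 t=12 v=2: DROP (t<19-0); WM=19
i=9 t=21 v=5: → [20,27); WM=19
i=10 t=10 v=7: DROP (t<19-0); WM=19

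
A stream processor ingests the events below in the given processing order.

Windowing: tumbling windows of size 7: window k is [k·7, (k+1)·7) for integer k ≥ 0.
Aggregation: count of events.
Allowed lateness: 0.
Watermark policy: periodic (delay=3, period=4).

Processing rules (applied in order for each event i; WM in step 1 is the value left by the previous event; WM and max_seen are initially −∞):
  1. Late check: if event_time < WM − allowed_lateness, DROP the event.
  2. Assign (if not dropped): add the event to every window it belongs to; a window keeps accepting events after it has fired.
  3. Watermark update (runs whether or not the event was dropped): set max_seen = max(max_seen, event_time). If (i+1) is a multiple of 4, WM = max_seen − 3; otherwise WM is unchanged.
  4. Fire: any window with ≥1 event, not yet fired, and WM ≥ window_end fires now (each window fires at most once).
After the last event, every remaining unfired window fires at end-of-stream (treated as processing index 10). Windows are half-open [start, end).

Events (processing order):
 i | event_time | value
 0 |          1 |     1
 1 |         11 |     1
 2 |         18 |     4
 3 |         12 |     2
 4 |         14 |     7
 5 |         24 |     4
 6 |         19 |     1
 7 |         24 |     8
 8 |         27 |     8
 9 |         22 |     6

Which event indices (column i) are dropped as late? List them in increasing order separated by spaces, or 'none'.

4

i=0 t=1 v=1: → [0,7); WM=−∞
i=1 t=11 v=1: → [7,14); WM=−∞
i=2 t=18 v=4: → [14,21); WM=−∞
i=3 t=12 v=2: → [7,14); WM=15; [0,7) fires=1 [7,14) fires=2
i=4 t=14 v=7: DROP (t<15-0); WM=15
i=5 t=24 v=4: → [21,28); WM=15
i=6 t=19 v=1: → [14,21); WM=15
i=7 t=24 v=8: → [21,28); WM=21; [14,21) fires=2
i=8 t=27 v=8: → [21,28); WM=21
i=9 t=22 v=6: → [21,28); WM=21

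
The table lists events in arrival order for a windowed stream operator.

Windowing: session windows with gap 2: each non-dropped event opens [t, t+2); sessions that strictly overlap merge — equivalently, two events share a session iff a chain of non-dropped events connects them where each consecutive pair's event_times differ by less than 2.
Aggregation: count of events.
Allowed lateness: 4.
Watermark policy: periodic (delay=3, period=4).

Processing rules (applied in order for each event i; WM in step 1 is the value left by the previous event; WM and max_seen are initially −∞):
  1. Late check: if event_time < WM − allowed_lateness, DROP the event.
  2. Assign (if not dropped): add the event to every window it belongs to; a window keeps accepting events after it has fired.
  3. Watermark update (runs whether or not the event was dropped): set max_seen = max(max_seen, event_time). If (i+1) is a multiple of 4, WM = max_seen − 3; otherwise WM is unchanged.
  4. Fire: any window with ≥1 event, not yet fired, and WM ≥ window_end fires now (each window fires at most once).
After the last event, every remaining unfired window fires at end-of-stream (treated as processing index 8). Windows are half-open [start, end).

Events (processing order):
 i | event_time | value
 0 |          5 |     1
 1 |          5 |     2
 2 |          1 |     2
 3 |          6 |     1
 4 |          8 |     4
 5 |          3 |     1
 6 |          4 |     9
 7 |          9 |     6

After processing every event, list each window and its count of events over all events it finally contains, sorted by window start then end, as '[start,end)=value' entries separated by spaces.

i=0 t=5 v=1: → [5,7); WM=−∞
i=1 t=5 v=2: → [5,7); WM=−∞
i=2 t=1 v=2: → [1,3); WM=−∞
i=3 t=6 v=1: → [5,8); WM=3
i=4 t=8 v=4: → [8,10); WM=3
i=5 t=3 v=1: → [3,5); WM=3
i=6 t=4 v=9: → [3,8); WM=3
i=7 t=9 v=6: → [8,11); WM=6

[1,3)=1 [3,8)=5 [8,11)=2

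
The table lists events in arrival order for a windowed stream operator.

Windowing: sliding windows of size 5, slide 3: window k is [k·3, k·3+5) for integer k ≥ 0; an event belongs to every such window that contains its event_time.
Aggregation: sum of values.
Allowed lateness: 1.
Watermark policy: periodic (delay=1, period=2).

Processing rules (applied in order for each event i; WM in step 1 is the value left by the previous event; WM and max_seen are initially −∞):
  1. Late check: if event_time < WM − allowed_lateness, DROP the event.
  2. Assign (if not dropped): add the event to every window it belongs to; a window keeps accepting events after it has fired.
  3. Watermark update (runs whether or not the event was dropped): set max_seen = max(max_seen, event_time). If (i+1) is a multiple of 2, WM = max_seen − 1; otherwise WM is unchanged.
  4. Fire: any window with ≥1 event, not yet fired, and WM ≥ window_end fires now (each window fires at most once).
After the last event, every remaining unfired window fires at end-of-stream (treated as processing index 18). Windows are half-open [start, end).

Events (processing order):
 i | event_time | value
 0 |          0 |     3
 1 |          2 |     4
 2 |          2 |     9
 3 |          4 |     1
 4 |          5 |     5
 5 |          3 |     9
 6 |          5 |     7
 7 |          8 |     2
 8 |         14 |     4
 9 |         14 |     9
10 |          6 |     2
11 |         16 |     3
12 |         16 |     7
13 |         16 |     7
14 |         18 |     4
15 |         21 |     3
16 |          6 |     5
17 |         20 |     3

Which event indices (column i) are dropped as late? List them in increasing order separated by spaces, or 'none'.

i=0 t=0 v=3: → [0,5); WM=−∞
i=1 t=2 v=4: → [0,5); WM=1
i=2 t=2 v=9: → [0,5); WM=1
i=3 t=4 v=1: → [3,8),[0,5); WM=3
i=4 t=5 v=5: → [3,8); WM=3
i=5 t=3 v=9: → [3,8),[0,5); WM=4
i=6 t=5 v=7: → [3,8); WM=4
i=7 t=8 v=2: → [6,11); WM=7; [0,5) fires=26
i=8 t=14 v=4: → [12,17); WM=7
i=9 t=14 v=9: → [12,17); WM=13; [3,8) fires=22 [6,11) fires=2
i=10 t=6 v=2: DROP (t<13-1); WM=13
i=11 t=16 v=3: → [15,20),[12,17); WM=15
i=12 t=16 v=7: → [15,20),[12,17); WM=15
i=13 t=16 v=7: → [15,20),[12,17); WM=15
i=14 t=18 v=4: → [18,23),[15,20); WM=15
i=15 t=21 v=3: → [21,26),[18,23); WM=20; [12,17) fires=30 [15,20) fires=21
i=16 t=6 v=5: DROP (t<20-1); WM=20
i=17 t=20 v=3: → [18,23); WM=20

10 16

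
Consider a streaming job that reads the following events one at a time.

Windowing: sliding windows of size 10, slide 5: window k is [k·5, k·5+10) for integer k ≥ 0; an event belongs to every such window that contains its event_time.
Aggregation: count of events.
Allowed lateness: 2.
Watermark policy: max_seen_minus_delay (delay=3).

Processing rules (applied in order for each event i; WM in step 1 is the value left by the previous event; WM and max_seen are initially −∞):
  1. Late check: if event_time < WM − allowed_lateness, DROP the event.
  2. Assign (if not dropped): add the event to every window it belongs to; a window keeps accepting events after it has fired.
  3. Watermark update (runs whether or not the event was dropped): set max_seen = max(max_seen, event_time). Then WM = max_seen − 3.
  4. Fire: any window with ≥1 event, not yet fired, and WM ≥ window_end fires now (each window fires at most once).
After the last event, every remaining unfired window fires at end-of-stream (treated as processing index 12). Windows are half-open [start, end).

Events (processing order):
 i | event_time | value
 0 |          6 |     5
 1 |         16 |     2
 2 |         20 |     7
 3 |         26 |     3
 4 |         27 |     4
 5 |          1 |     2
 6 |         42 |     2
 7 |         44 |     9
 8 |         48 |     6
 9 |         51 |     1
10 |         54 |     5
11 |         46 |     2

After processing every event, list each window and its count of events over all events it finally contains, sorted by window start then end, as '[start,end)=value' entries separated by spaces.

i=0 t=6 v=5: → [5,15),[0,10); WM=3
i=1 t=16 v=2: → [15,25),[10,20); WM=13; [0,10) fires=1
i=2 t=20 v=7: → [20,30),[15,25); WM=17; [5,15) fires=1
i=3 t=26 v=3: → [25,35),[20,30); WM=23; [10,20) fires=1
i=4 t=27 v=4: → [25,35),[20,30); WM=24
i=5 t=1 v=2: DROP (t<24-2); WM=24
i=6 t=42 v=2: → [40,50),[35,45); WM=39; [15,25) fires=2 [20,30) fires=3 [25,35) fires=2
i=7 t=44 v=9: → [40,50),[35,45); WM=41
i=8 t=48 v=6: → [45,55),[40,50); WM=45; [35,45) fires=2
i=9 t=51 v=1: → [50,60),[45,55); WM=48
i=10 t=54 v=5: → [50,60),[45,55); WM=51; [40,50) fires=3
i=11 t=46 v=2: DROP (t<51-2); WM=51

[0,10)=1 [5,15)=1 [10,20)=1 [15,25)=2 [20,30)=3 [25,35)=2 [35,45)=2 [40,50)=3 [45,55)=3 [50,60)=2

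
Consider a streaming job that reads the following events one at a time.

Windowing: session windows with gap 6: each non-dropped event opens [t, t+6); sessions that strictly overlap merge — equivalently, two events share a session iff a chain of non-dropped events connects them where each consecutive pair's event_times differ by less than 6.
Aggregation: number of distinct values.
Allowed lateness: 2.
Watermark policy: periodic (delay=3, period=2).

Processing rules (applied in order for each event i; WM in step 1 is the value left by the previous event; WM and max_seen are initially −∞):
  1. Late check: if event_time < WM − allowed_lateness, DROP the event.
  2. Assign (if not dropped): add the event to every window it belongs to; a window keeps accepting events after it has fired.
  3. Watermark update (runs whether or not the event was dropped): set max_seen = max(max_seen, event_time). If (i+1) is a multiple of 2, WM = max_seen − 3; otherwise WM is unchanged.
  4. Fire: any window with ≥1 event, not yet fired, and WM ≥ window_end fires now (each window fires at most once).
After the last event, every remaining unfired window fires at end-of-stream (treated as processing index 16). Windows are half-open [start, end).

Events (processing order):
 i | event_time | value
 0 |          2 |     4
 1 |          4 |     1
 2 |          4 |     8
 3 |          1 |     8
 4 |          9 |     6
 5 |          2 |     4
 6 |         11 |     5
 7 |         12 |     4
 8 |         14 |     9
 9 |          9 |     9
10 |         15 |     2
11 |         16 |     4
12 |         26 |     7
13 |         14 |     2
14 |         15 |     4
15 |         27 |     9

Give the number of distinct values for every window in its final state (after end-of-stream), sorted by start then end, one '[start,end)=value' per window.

[1,22)=7 [26,33)=2

i=0 t=2 v=4: → [2,8); WM=−∞
i=1 t=4 v=1: → [2,10); WM=1
i=2 t=4 v=8: → [2,10); WM=1
i=3 t=1 v=8: → [1,10); WM=1
i=4 t=9 v=6: → [1,15); WM=1
i=5 t=2 v=4: → [1,15); WM=6
i=6 t=11 v=5: → [1,17); WM=6
i=7 t=12 v=4: → [1,18); WM=9
i=8 t=14 v=9: → [1,20); WM=9
i=9 t=9 v=9: → [1,20); WM=11
i=10 t=15 v=2: → [1,21); WM=11
i=11 t=16 v=4: → [1,22); WM=13
i=12 t=26 v=7: → [26,32); WM=13
i=13 t=14 v=2: → [1,22); WM=23
i=14 t=15 v=4: DROP (t<23-2); WM=23
i=15 t=27 v=9: → [26,33); WM=24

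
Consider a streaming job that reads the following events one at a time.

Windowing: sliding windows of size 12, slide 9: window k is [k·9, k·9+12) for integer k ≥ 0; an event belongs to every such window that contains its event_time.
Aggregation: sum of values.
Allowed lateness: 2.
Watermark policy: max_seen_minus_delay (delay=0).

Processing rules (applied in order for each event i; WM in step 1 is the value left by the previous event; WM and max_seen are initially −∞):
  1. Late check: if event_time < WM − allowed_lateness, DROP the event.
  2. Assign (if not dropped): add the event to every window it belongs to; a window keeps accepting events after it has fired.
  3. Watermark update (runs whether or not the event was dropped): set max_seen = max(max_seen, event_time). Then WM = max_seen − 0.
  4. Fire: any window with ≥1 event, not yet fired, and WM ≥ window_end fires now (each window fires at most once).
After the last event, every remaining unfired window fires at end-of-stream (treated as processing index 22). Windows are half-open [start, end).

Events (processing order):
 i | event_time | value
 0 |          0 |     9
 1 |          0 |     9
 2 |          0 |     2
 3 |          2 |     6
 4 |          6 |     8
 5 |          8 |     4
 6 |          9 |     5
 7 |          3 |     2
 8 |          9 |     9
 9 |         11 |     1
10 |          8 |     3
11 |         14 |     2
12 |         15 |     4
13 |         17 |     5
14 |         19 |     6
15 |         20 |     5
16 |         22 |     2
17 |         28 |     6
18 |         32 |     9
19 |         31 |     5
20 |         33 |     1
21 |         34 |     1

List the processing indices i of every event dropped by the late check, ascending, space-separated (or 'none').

i=0 t=0 v=9: → [0,12); WM=0
i=1 t=0 v=9: → [0,12); WM=0
i=2 t=0 v=2: → [0,12); WM=0
i=3 t=2 v=6: → [0,12); WM=2
i=4 t=6 v=8: → [0,12); WM=6
i=5 t=8 v=4: → [0,12); WM=8
i=6 t=9 v=5: → [9,21),[0,12); WM=9
i=7 t=3 v=2: DROP (t<9-2); WM=9
i=8 t=9 v=9: → [9,21),[0,12); WM=9
i=9 t=11 v=1: → [9,21),[0,12); WM=11
i=10 t=8 v=3: DROP (t<11-2); WM=11
i=11 t=14 v=2: → [9,21); WM=14; [0,12) fires=53
i=12 t=15 v=4: → [9,21); WM=15
i=13 t=17 v=5: → [9,21); WM=17
i=14 t=19 v=6: → [18,30),[9,21); WM=19
i=15 t=20 v=5: → [18,30),[9,21); WM=20
i=16 t=22 v=2: → [18,30); WM=22; [9,21) fires=37
i=17 t=28 v=6: → [27,39),[18,30); WM=28
i=18 t=32 v=9: → [27,39); WM=32; [18,30) fires=19
i=19 t=31 v=5: → [27,39); WM=32
i=20 t=33 v=1: → [27,39); WM=33
i=21 t=34 v=1: → [27,39); WM=34

7 10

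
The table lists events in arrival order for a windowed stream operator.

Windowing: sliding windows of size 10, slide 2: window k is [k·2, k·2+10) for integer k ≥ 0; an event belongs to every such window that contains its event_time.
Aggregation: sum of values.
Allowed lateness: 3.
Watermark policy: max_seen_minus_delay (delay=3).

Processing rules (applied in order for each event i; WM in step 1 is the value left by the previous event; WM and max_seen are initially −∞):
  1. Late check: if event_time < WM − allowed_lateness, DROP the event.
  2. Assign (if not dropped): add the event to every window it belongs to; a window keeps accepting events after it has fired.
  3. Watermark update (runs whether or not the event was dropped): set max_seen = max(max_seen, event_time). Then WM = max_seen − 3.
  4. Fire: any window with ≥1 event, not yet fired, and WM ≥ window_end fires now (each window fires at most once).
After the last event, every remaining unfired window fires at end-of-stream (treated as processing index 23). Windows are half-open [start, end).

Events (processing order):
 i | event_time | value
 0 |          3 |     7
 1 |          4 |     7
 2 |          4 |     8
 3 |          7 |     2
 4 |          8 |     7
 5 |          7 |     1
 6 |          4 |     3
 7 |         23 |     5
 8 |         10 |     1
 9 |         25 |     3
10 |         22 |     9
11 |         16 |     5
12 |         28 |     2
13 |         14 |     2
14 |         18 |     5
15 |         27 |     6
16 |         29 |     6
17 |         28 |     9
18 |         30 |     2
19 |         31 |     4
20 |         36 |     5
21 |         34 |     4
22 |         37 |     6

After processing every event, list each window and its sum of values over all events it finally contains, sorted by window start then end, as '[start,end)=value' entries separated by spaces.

[0,10)=35 [2,12)=35 [4,14)=28 [6,16)=10 [8,18)=7 [14,24)=14 [16,26)=17 [18,28)=23 [20,30)=40 [22,32)=46 [24,34)=32 [26,36)=33 [28,38)=38 [30,40)=21 [32,42)=15 [34,44)=15 [36,46)=11

i=0 t=3 v=7: → [2,12),[0,10); WM=0
i=1 t=4 v=7: → [4,14),[2,12),[0,10); WM=1
i=2 t=4 v=8: → [4,14),[2,12),[0,10); WM=1
i=3 t=7 v=2: → [6,16),[4,14),[2,12),[0,10); WM=4
i=4 t=8 v=7: → [8,18),[6,16),[4,14),[2,12),[0,10); WM=5
i=5 t=7 v=1: → [6,16),[4,14),[2,12),[0,10); WM=5
i=6 t=4 v=3: → [4,14),[2,12),[0,10); WM=5
i=7 t=23 v=5: → [22,32),[20,30),[18,28),[16,26),[14,24); WM=20; [0,10) fires=35 [2,12) fires=35 [4,14) fires=28 [6,16) fires=10 [8,18) fires=7
i=8 t=10 v=1: DROP (t<20-3); WM=20
i=9 t=25 v=3: → [24,34),[22,32),[20,30),[18,28),[16,26); WM=22
i=10 t=22 v=9: → [22,32),[20,30),[18,28),[16,26),[14,24); WM=22
i=11 t=16 v=5: DROP (t<22-3); WM=22
i=12 t=28 v=2: → [28,38),[26,36),[24,34),[22,32),[20,30); WM=25; [14,24) fires=14
i=13 t=14 v=2: DROP (t<25-3); WM=25
i=14 t=18 v=5: DROP (t<25-3); WM=25
i=15 t=27 v=6: → [26,36),[24,34),[22,32),[20,30),[18,28); WM=25
i=16 t=29 v=6: → [28,38),[26,36),[24,34),[22,32),[20,30); WM=26; [16,26) fires=17
i=17 t=28 v=9: → [28,38),[26,36),[24,34),[22,32),[20,30); WM=26
i=18 t=30 v=2: → [30,40),[28,38),[26,36),[24,34),[22,32); WM=27
i=19 t=31 v=4: → [30,40),[28,38),[26,36),[24,34),[22,32); WM=28; [18,28) fires=23
i=20 t=36 v=5: → [36,46),[34,44),[32,42),[30,40),[28,38); WM=33; [20,30) fires=40 [22,32) fires=46
i=21 t=34 v=4: → [34,44),[32,42),[30,40),[28,38),[26,36); WM=33
i=22 t=37 v=6: → [36,46),[34,44),[32,42),[30,40),[28,38); WM=34; [24,34) fires=32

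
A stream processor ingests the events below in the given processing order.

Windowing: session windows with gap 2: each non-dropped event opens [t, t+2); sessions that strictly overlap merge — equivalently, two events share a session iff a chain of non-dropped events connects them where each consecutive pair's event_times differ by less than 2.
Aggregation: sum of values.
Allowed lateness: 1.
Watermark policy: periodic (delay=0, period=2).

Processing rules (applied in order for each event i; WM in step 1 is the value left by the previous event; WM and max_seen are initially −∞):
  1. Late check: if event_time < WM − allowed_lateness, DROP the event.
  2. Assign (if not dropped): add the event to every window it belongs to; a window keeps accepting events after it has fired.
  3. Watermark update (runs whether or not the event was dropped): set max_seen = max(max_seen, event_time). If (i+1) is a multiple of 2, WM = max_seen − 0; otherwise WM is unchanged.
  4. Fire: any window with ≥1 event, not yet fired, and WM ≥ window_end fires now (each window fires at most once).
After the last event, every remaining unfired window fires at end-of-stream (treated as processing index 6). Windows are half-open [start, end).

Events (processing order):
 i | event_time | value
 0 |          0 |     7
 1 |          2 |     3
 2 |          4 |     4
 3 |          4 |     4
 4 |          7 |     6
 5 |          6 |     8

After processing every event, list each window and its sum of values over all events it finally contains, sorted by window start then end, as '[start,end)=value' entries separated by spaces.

[0,2)=7 [2,4)=3 [4,6)=8 [6,9)=14

i=0 t=0 v=7: → [0,2); WM=−∞
i=1 t=2 v=3: → [2,4); WM=2
i=2 t=4 v=4: → [4,6); WM=2
i=3 t=4 v=4: → [4,6); WM=4
i=4 t=7 v=6: → [7,9); WM=4
i=5 t=6 v=8: → [6,9); WM=7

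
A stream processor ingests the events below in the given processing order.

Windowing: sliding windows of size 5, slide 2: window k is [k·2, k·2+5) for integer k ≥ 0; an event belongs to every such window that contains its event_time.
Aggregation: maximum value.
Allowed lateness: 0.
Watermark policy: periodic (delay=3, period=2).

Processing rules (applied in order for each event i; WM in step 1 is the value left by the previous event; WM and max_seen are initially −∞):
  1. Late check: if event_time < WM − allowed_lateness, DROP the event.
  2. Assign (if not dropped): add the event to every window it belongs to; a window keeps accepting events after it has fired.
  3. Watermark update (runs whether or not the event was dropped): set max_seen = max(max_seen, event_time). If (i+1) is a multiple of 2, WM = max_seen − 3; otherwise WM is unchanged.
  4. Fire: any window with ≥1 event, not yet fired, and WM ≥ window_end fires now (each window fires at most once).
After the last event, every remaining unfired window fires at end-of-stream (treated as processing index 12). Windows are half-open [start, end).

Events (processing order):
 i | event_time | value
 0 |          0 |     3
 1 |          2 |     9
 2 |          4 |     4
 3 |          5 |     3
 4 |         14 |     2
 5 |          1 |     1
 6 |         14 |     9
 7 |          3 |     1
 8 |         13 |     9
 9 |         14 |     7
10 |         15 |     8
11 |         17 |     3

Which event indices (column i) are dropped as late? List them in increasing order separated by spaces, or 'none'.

i=0 t=0 v=3: → [0,5); WM=−∞
i=1 t=2 v=9: → [2,7),[0,5); WM=-1
i=2 t=4 v=4: → [4,9),[2,7),[0,5); WM=-1
i=3 t=5 v=3: → [4,9),[2,7); WM=2
i=4 t=14 v=2: → [14,19),[12,17),[10,15); WM=2
i=5 t=1 v=1: DROP (t<2-0); WM=11; [0,5) fires=9 [2,7) fires=9 [4,9) fires=4
i=6 t=14 v=9: → [14,19),[12,17),[10,15); WM=11
i=7 t=3 v=1: DROP (t<11-0); WM=11
i=8 t=13 v=9: → [12,17),[10,15); WM=11
i=9 t=14 v=7: → [14,19),[12,17),[10,15); WM=11
i=10 t=15 v=8: → [14,19),[12,17); WM=11
i=11 t=17 v=3: → [16,21),[14,19); WM=14

5 7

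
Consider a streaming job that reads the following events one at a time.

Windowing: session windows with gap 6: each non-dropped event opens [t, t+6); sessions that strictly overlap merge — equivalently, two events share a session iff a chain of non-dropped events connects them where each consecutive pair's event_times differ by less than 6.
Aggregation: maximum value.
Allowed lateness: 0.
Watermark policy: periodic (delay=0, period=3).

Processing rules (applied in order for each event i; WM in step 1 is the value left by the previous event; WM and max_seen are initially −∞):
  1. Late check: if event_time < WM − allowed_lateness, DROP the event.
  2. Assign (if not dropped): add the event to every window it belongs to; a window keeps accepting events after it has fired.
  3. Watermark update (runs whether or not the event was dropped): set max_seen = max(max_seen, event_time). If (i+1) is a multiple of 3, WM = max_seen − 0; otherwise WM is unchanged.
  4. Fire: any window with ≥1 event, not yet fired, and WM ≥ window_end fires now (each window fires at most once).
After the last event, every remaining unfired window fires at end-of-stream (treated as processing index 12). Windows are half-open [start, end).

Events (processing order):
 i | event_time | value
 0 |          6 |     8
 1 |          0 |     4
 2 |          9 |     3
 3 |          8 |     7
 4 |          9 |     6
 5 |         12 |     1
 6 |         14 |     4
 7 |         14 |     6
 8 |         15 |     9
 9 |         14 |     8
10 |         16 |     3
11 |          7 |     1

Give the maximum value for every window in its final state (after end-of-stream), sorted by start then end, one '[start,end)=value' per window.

[0,6)=4 [6,22)=9

i=0 t=6 v=8: → [6,12); WM=−∞
i=1 t=0 v=4: → [0,6); WM=−∞
i=2 t=9 v=3: → [6,15); WM=9
i=3 t=8 v=7: DROP (t<9-0); WM=9
i=4 t=9 v=6: → [6,15); WM=9
i=5 t=12 v=1: → [6,18); WM=12
i=6 t=14 v=4: → [6,20); WM=12
i=7 t=14 v=6: → [6,20); WM=12
i=8 t=15 v=9: → [6,21); WM=15
i=9 t=14 v=8: DROP (t<15-0); WM=15
i=10 t=16 v=3: → [6,22); WM=15
i=11 t=7 v=1: DROP (t<15-0); WM=16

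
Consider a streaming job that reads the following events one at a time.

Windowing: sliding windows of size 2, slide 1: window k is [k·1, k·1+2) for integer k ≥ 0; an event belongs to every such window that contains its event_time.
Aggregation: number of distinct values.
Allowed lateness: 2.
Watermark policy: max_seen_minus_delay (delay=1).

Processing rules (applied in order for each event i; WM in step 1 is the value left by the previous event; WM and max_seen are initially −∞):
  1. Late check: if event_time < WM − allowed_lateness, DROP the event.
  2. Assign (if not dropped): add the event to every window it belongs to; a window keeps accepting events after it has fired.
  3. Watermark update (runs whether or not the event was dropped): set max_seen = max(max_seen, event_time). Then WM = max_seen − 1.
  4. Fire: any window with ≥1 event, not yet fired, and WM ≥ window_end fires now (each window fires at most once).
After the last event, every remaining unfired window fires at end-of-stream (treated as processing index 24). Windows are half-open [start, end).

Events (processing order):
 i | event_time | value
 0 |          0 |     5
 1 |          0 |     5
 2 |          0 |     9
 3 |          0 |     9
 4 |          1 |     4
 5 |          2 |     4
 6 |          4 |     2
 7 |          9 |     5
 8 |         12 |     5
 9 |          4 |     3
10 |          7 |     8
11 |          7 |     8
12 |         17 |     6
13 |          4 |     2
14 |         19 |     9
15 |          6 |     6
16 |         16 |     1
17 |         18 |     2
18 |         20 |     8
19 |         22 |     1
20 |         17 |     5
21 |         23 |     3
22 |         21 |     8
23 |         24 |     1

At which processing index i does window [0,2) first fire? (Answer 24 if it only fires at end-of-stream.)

i=0 t=0 v=5: → [0,2); WM=-1
i=1 t=0 v=5: → [0,2); WM=-1
i=2 t=0 v=9: → [0,2); WM=-1
i=3 t=0 v=9: → [0,2); WM=-1
i=4 t=1 v=4: → [1,3),[0,2); WM=0
i=5 t=2 v=4: → [2,4),[1,3); WM=1
i=6 t=4 v=2: → [4,6),[3,5); WM=3; [0,2) fires=3 [1,3) fires=1
i=7 t=9 v=5: → [9,11),[8,10); WM=8; [2,4) fires=1 [3,5) fires=1 [4,6) fires=1
i=8 t=12 v=5: → [12,14),[11,13); WM=11; [8,10) fires=1 [9,11) fires=1
i=9 t=4 v=3: DROP (t<11-2); WM=11
i=10 t=7 v=8: DROP (t<11-2); WM=11
i=11 t=7 v=8: DROP (t<11-2); WM=11
i=12 t=17 v=6: → [17,19),[16,18); WM=16; [11,13) fires=1 [12,14) fires=1
i=13 t=4 v=2: DROP (t<16-2); WM=16
i=14 t=19 v=9: → [19,21),[18,20); WM=18; [16,18) fires=1
i=15 t=6 v=6: DROP (t<18-2); WM=18
i=16 t=16 v=1: → [16,18),[15,17); WM=18; [15,17) fires=1
i=17 t=18 v=2: → [18,20),[17,19); WM=18
i=18 t=20 v=8: → [20,22),[19,21); WM=19; [17,19) fires=2
i=19 t=22 v=1: → [22,24),[21,23); WM=21; [18,20) fires=2 [19,21) fires=2
i=20 t=17 v=5: DROP (t<21-2); WM=21
i=21 t=23 v=3: → [23,25),[22,24); WM=22; [20,22) fires=1
i=22 t=21 v=8: → [21,23),[20,22); WM=22
i=23 t=24 v=1: → [24,26),[23,25); WM=23; [21,23) fires=2

6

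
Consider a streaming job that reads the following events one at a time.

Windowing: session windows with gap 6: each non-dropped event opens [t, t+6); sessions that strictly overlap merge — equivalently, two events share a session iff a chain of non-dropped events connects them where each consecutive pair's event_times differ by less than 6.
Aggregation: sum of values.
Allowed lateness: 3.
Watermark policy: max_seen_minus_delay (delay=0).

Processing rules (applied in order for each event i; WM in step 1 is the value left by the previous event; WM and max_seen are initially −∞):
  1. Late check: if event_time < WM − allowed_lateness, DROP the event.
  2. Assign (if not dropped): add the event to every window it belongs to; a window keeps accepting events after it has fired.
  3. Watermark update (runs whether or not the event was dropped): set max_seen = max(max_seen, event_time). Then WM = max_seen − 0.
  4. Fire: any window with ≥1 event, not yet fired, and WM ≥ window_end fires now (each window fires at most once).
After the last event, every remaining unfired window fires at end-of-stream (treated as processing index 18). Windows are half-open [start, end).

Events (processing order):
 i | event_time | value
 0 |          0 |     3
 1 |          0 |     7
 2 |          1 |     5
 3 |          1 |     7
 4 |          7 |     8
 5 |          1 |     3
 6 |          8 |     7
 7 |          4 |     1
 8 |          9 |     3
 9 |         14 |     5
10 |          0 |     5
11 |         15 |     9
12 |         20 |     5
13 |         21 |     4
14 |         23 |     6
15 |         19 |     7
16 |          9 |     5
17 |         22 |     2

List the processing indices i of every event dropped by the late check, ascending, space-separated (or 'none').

i=0 t=0 v=3: → [0,6); WM=0
i=1 t=0 v=7: → [0,6); WM=0
i=2 t=1 v=5: → [0,7); WM=1
i=3 t=1 v=7: → [0,7); WM=1
i=4 t=7 v=8: → [7,13); WM=7
i=5 t=1 v=3: DROP (t<7-3); WM=7
i=6 t=8 v=7: → [7,14); WM=8
i=7 t=4 v=1: DROP (t<8-3); WM=8
i=8 t=9 v=3: → [7,15); WM=9
i=9 t=14 v=5: → [7,20); WM=14
i=10 t=0 v=5: DROP (t<14-3); WM=14
i=11 t=15 v=9: → [7,21); WM=15
i=12 t=20 v=5: → [7,26); WM=20
i=13 t=21 v=4: → [7,27); WM=21
i=14 t=23 v=6: → [7,29); WM=23
i=15 t=19 v=7: DROP (t<23-3); WM=23
i=16 t=9 v=5: DROP (t<23-3); WM=23
i=17 t=22 v=2: → [7,29); WM=23

5 7 10 15 16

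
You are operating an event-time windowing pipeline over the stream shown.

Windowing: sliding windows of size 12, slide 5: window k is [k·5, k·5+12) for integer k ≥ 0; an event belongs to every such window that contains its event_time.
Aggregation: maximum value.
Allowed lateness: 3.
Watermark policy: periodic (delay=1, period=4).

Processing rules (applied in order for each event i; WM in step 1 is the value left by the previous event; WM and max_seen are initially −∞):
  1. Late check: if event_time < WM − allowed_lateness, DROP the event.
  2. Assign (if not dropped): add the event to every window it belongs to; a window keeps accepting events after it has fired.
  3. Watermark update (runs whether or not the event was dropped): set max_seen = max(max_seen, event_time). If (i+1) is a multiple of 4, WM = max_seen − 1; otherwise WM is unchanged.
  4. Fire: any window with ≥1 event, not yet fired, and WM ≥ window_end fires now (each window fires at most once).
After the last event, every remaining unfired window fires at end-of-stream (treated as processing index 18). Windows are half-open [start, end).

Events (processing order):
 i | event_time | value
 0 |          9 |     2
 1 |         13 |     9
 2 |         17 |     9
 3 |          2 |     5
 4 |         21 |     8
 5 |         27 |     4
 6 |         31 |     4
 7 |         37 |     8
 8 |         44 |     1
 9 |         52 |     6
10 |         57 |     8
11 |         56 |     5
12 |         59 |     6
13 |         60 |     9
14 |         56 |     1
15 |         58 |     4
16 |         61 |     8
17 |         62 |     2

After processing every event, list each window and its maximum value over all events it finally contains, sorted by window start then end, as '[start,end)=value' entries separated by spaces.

[0,12)=5 [5,17)=9 [10,22)=9 [15,27)=9 [20,32)=8 [25,37)=4 [30,42)=8 [35,47)=8 [40,52)=1 [45,57)=6 [50,62)=9 [55,67)=9 [60,72)=9

i=0 t=9 v=2: → [5,17),[0,12); WM=−∞
i=1 t=13 v=9: → [10,22),[5,17); WM=−∞
i=2 t=17 v=9: → [15,27),[10,22); WM=−∞
i=3 t=2 v=5: → [0,12); WM=16; [0,12) fires=5
i=4 t=21 v=8: → [20,32),[15,27),[10,22); WM=16
i=5 t=27 v=4: → [25,37),[20,32); WM=16
i=6 t=31 v=4: → [30,42),[25,37),[20,32); WM=16
i=7 t=37 v=8: → [35,47),[30,42); WM=36; [5,17) fires=9 [10,22) fires=9 [15,27) fires=9 [20,32) fires=8
i=8 t=44 v=1: → [40,52),[35,47); WM=36
i=9 t=52 v=6: → [50,62),[45,57); WM=36
i=10 t=57 v=8: → [55,67),[50,62); WM=36
i=11 t=56 v=5: → [55,67),[50,62),[45,57); WM=56; [25,37) fires=4 [30,42) fires=8 [35,47) fires=8 [40,52) fires=1
i=12 t=59 v=6: → [55,67),[50,62); WM=56
i=13 t=60 v=9: → [60,72),[55,67),[50,62); WM=56
i=14 t=56 v=1: → [55,67),[50,62),[45,57); WM=56
i=15 t=58 v=4: → [55,67),[50,62); WM=59; [45,57) fires=6
i=16 t=61 v=8: → [60,72),[55,67),[50,62); WM=59
i=17 t=62 v=2: → [60,72),[55,67); WM=59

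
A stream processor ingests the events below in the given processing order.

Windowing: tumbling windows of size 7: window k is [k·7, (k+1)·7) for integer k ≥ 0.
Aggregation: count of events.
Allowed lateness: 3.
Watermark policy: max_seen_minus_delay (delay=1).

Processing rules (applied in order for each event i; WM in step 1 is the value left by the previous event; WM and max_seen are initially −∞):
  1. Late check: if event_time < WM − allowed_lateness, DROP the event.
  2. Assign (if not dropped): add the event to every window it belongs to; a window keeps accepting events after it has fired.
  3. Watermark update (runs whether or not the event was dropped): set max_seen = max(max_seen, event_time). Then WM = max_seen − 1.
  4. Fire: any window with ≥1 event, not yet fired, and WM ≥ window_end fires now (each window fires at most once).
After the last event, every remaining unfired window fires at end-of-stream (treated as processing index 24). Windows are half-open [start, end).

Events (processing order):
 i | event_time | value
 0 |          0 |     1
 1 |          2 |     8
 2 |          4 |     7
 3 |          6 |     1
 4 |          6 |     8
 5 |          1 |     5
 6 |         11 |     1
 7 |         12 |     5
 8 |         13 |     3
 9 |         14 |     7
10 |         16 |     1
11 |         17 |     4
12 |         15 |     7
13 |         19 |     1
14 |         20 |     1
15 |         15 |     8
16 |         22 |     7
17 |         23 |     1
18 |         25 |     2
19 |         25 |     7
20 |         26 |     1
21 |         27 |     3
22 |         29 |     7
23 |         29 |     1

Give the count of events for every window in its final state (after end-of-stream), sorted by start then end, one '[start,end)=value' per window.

[0,7)=5 [7,14)=3 [14,21)=6 [21,28)=6 [28,35)=2

i=0 t=0 v=1: → [0,7); WM=-1
i=1 t=2 v=8: → [0,7); WM=1
i=2 t=4 v=7: → [0,7); WM=3
i=3 t=6 v=1: → [0,7); WM=5
i=4 t=6 v=8: → [0,7); WM=5
i=5 t=1 v=5: DROP (t<5-3); WM=5
i=6 t=11 v=1: → [7,14); WM=10; [0,7) fires=5
i=7 t=12 v=5: → [7,14); WM=11
i=8 t=13 v=3: → [7,14); WM=12
i=9 t=14 v=7: → [14,21); WM=13
i=10 t=16 v=1: → [14,21); WM=15; [7,14) fires=3
i=11 t=17 v=4: → [14,21); WM=16
i=12 t=15 v=7: → [14,21); WM=16
i=13 t=19 v=1: → [14,21); WM=18
i=14 t=20 v=1: → [14,21); WM=19
i=15 t=15 v=8: DROP (t<19-3); WM=19
i=16 t=22 v=7: → [21,28); WM=21; [14,21) fires=6
i=17 t=23 v=1: → [21,28); WM=22
i=18 t=25 v=2: → [21,28); WM=24
i=19 t=25 v=7: → [21,28); WM=24
i=20 t=26 v=1: → [21,28); WM=25
i=21 t=27 v=3: → [21,28); WM=26
i=22 t=29 v=7: → [28,35); WM=28; [21,28) fires=6
i=23 t=29 v=1: → [28,35); WM=28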